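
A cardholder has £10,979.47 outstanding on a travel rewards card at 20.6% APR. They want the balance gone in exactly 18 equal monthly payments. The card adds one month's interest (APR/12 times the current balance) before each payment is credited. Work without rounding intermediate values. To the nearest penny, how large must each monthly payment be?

£714.24

Monthly rate r = 20.6%/12 = 1.71667% = 0.0171667.
Level-payment amortization: P = B₀·r / (1 − (1+r)^(−n)) = 10979.47·0.0171667 / (1 − 1.01717^(−18)).
Denominator 1 − (1+r)^(−18) = 0.263891475.
P = 188.481 / 0.263891475 ≈ 714.24.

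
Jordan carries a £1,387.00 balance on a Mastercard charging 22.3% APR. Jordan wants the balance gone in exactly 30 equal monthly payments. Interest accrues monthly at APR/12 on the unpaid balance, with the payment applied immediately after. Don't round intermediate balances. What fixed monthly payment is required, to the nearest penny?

£60.73

Monthly rate r = 22.3%/12 = 1.85833% = 0.0185833.
Level-payment amortization: P = B₀·r / (1 − (1+r)^(−n)) = 1387.00·0.0185833 / (1 − 1.01858^(−30)).
Denominator 1 − (1+r)^(−30) = 0.424423534.
P = 25.7751 / 0.424423534 ≈ 60.73.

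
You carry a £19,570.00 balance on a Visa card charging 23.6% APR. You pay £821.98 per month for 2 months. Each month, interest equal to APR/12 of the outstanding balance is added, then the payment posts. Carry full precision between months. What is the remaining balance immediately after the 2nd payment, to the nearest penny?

Monthly rate r = 23.6%/12 = 1.96667% = 0.0196667.
Each month: B ← B·(1+r) − £821.98.
Month 1: interest £384.88; balance after payment £19,132.90.
Month 2: interest £376.28; balance after payment £18,687.20.

£18,687.20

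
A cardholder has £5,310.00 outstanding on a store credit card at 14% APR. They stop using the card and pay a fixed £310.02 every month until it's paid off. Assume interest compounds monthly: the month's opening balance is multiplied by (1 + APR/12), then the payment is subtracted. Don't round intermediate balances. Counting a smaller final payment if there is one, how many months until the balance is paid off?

20 months

Monthly rate r = 14%/12 = 1.16667% = 0.0116667.
Recurrence: B ← B·(1+r) − £310.02.
Month 1: interest £61.95; balance after payment £5,061.93.
Month 2: interest £59.06; balance after payment £4,810.97.
Closed form: n = −ln(1 − rB₀/P)/ln(1+r) = −ln(0.80017)/ln(1.01167) ≈ 19.219, so the balance reaches zero during payment 20.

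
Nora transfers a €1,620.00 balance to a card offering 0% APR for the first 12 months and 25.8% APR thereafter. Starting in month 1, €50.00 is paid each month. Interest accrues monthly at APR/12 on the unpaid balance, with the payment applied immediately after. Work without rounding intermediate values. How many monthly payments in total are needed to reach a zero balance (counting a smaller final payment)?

Promo months 1–12 at r₀ = 0%/12 = 0; months 13+ at r₁ = 25.8%/12 = 0.0215.
After month 12 (no interest yet): B = €1,620.00 − 12·€50.00 = €1,020.00.
Then at r₁ with €50.00/mo: n₂ = −ln(1 − r₁·B/P)/ln(1+r₁) ≈ 27.14 → 28 more payments.

40 payments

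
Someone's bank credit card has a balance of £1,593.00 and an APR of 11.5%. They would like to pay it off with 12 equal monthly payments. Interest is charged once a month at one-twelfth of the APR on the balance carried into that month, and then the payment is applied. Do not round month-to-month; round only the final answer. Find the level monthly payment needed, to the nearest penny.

Monthly rate r = 11.5%/12 = 0.958333% = 0.00958333.
Level-payment amortization: P = B₀·r / (1 − (1+r)^(−n)) = 1593.00·0.00958333 / (1 − 1.00958^(−12)).
Denominator 1 − (1+r)^(−12) = 0.108145658.
P = 15.2662 / 0.108145658 ≈ 141.16.

£141.16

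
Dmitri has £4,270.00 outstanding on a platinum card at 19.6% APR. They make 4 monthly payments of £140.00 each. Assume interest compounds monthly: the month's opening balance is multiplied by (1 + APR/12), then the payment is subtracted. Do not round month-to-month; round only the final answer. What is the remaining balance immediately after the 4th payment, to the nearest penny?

Monthly rate r = 19.6%/12 = 1.63333% = 0.0163333.
Each month: B ← B·(1+r) − £140.00.
Month 1: interest £69.74; balance after payment £4,199.74.
Month 2: interest £68.60; balance after payment £4,128.34.
Month 3: interest £67.43; balance after payment £4,055.77.
Month 4: interest £66.24; balance after payment £3,982.01.

£3,982.01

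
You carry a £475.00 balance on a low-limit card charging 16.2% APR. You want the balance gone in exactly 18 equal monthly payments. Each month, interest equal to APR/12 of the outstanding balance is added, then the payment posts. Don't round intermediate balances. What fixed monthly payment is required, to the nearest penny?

£29.90

Monthly rate r = 16.2%/12 = 1.35% = 0.0135.
Level-payment amortization: P = B₀·r / (1 − (1+r)^(−n)) = 475.00·0.0135 / (1 − 1.0135^(−18)).
Denominator 1 − (1+r)^(−18) = 0.21445251.
P = 6.4125 / 0.21445251 ≈ 29.90.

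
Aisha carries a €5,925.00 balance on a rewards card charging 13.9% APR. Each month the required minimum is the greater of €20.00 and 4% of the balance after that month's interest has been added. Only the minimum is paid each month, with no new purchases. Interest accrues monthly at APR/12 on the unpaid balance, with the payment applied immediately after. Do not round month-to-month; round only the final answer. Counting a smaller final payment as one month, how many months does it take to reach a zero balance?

Monthly rate r = 13.9%/12 = 1.15833% = 0.0115833.
While 4% of the post-interest balance exceeds €20.00, each month B ← (B·(1+r))·(1 − 0.04), i.e. B shrinks by the factor (1+r)·0.96 = 0.97112.
This holds for months 1–85. Entering month 86 the balance is €490.78; 4% of the post-interest balance is now below €20.00, so the flat €20.00 minimum applies from here.
From month 86 a fixed €20.00 at rate r clears €490.78 in 30 more payments. Total: 85 + 30 = 115 months.

115 months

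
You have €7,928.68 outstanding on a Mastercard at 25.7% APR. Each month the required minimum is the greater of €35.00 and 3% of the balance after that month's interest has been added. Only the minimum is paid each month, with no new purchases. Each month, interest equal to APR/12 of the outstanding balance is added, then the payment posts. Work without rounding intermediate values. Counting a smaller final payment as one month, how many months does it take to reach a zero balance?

266 months

Monthly rate r = 25.7%/12 = 2.14167% = 0.0214167.
While 3% of the post-interest balance exceeds €35.00, each month B ← (B·(1+r))·(1 − 0.03), i.e. B shrinks by the factor (1+r)·0.97 = 0.99077.
This holds for months 1–210. Entering month 211 the balance is €1,132.09; 3% of the post-interest balance is now below €35.00, so the flat €35.00 minimum applies from here.
From month 211 a fixed €35.00 at rate r clears €1,132.09 in 56 more payments. Total: 210 + 56 = 266 months.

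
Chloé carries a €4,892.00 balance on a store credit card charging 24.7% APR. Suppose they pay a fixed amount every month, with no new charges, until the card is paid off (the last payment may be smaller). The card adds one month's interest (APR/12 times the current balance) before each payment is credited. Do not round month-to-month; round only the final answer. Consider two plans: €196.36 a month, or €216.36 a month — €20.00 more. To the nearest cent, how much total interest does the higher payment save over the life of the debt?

€280.10

Monthly rate r = 24.7%/12 = 2.05833% = 0.0205833.
At €196.36/mo: n = ⌈−ln(1 − rB₀/P)/ln(1+r)⌉ = 36 payments (last €58.05); total interest = total paid − €4,892.00 = €2,038.65.
At €216.36/mo: 31 payments (last €159.75); total interest €1,758.55.
Interest saved = €2,038.65 − €1,758.55 = €280.10.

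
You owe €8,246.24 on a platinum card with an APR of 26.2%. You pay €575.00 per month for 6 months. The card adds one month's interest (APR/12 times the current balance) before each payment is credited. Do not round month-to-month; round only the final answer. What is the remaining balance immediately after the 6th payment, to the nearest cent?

€5,743.32

Monthly rate r = 26.2%/12 = 2.18333% = 0.0218333.
Each month: B ← B·(1+r) − €575.00.
Month 1: interest €180.04; balance after payment €7,851.28.
Month 2: interest €171.42; balance after payment €7,447.70.
Month 3: interest €162.61; balance after payment €7,035.31.
Month 4: interest €153.60; balance after payment €6,613.92.
Month 5: interest €144.40; balance after payment €6,183.32.
Month 6: interest €135.00; balance after payment €5,743.32.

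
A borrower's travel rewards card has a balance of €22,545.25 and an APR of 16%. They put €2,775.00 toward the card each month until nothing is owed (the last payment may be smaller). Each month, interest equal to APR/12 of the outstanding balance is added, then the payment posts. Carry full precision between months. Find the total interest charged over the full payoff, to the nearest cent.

€1,480.02

Monthly rate r = 16%/12 = 1.33333% = 0.0133333.
Payoff takes n = ⌈−ln(1 − rB₀/P)/ln(1+r)⌉ = ⌈8.656⌉ = 9 payments; the last is €1,825.27.
Total paid = 8·€2,775.00 + €1,825.27 = €24,025.27.
Total interest = total paid − principal = €24,025.27 − €22,545.25 = €1,480.02.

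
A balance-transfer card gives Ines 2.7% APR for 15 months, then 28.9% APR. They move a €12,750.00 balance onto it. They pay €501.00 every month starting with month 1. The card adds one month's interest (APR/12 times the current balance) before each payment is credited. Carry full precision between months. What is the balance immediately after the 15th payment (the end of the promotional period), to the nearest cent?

€5,552.63

Promo months 1–15 at r₀ = 2.7%/12 = 0.00225; months 16+ at r₁ = 28.9%/12 = 0.0240833.
After month 15: iterate B ← B·(1+r₀) − €501.00 for 15 months → €5,552.63.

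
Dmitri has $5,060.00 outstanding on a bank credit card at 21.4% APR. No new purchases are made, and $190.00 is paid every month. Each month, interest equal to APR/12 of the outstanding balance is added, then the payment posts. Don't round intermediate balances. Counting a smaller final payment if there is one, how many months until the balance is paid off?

Monthly rate r = 21.4%/12 = 1.78333% = 0.0178333.
Recurrence: B ← B·(1+r) − $190.00.
Month 1: interest $90.24; balance after payment $4,960.24.
Month 2: interest $88.46; balance after payment $4,858.69.
Closed form: n = −ln(1 − rB₀/P)/ln(1+r) = −ln(0.52507)/ln(1.01783) ≈ 36.446, so the balance reaches zero during payment 37.

37 months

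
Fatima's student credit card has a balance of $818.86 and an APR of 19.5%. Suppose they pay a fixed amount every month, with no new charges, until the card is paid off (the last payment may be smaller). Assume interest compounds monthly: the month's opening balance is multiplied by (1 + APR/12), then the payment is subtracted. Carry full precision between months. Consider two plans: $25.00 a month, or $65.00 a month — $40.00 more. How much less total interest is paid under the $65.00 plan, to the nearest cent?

$254.75

Monthly rate r = 19.5%/12 = 1.625% = 0.01625.
At $25.00/mo: n = ⌈−ln(1 − rB₀/P)/ln(1+r)⌉ = 48 payments (last $3.48); total interest = total paid − $818.86 = $359.62.
At $65.00/mo: 15 payments (last $13.73); total interest $104.87.
Interest saved = $359.62 − $104.87 = $254.75.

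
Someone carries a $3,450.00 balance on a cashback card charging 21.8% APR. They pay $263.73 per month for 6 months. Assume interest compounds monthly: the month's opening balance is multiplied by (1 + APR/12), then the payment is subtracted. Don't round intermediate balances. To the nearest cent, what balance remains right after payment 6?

$2,187.54

Monthly rate r = 21.8%/12 = 1.81667% = 0.0181667.
Each month: B ← B·(1+r) − $263.73.
Month 1: interest $62.68; balance after payment $3,248.95.
Month 2: interest $59.02; balance after payment $3,044.24.
Month 3: interest $55.30; balance after payment $2,835.81.
Month 4: interest $51.52; balance after payment $2,623.60.
Month 5: interest $47.66; balance after payment $2,407.53.
Month 6: interest $43.74; balance after payment $2,187.54.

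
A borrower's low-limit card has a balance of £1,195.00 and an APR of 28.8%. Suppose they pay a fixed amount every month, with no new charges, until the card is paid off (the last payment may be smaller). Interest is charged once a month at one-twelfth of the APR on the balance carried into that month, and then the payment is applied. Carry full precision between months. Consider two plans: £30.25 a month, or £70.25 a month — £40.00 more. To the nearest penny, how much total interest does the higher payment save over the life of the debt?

Monthly rate r = 28.8%/12 = 2.4% = 0.024.
At £30.25/mo: n = ⌈−ln(1 − rB₀/P)/ln(1+r)⌉ = 125 payments (last £22.48); total interest = total paid − £1,195.00 = £2,578.48.
At £70.25/mo: 23 payments (last £8.73); total interest £359.23.
Interest saved = £2,578.48 − £359.23 = £2,219.25.

£2,219.25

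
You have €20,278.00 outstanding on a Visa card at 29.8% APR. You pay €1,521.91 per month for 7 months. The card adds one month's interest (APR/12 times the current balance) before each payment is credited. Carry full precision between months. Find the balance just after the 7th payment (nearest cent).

Monthly rate r = 29.8%/12 = 2.48333% = 0.0248333.
Each month: B ← B·(1+r) − €1,521.91.
Month 1: interest €503.57; balance after payment €19,259.66.
Month 2: interest €478.28; balance after payment €18,216.03.
Month 3: interest €452.36; balance after payment €17,146.49.
Month 4: interest €425.80; balance after payment €16,050.38.
Month 5: interest €398.58; balance after payment €14,927.06.
Month 6: interest €370.69; balance after payment €13,775.83.
Month 7: interest €342.10; balance after payment €12,596.02.

€12,596.02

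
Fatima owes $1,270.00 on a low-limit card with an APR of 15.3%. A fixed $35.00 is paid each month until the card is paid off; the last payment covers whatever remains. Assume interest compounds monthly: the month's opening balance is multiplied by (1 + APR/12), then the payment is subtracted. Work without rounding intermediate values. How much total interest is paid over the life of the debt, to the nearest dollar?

$446

Monthly rate r = 15.3%/12 = 1.275% = 0.01275.
Payoff takes n = ⌈−ln(1 − rB₀/P)/ln(1+r)⌉ = ⌈49.023⌉ = 50 payments; the last is $0.81.
Total paid = 49·$35.00 + $0.81 = $1,715.81.
Total interest = total paid − principal = $1,715.81 − $1,270.00 = $445.81.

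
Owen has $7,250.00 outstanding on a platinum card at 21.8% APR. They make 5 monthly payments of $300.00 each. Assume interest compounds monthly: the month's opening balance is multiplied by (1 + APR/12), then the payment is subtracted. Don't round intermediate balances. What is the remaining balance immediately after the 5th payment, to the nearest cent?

$6,377.41

Monthly rate r = 21.8%/12 = 1.81667% = 0.0181667.
Each month: B ← B·(1+r) − $300.00.
Month 1: interest $131.71; balance after payment $7,081.71.
Month 2: interest $128.65; balance after payment $6,910.36.
Month 3: interest $125.54; balance after payment $6,735.90.
Month 4: interest $122.37; balance after payment $6,558.27.
Month 5: interest $119.14; balance after payment $6,377.41.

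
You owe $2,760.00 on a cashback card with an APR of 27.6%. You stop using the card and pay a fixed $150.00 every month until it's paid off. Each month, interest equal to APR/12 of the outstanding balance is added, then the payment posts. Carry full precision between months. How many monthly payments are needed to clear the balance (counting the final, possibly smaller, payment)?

25 payments

Monthly rate r = 27.6%/12 = 2.3% = 0.023.
Recurrence: B ← B·(1+r) − $150.00.
Month 1: interest $63.48; balance after payment $2,673.48.
Month 2: interest $61.49; balance after payment $2,584.97.
Closed form: n = −ln(1 − rB₀/P)/ln(1+r) = −ln(0.5768)/ln(1.023) ≈ 24.198, so the balance reaches zero during payment 25.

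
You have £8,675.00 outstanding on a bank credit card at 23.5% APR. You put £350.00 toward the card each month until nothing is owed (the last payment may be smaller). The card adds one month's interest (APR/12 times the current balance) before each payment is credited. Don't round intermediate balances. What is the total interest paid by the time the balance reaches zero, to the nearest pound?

Monthly rate r = 23.5%/12 = 1.95833% = 0.0195833.
Payoff takes n = ⌈−ln(1 − rB₀/P)/ln(1+r)⌉ = ⌈34.255⌉ = 35 payments; the last is £89.84.
Total paid = 34·£350.00 + £89.84 = £11,989.84.
Total interest = total paid − principal = £11,989.84 − £8,675.00 = £3,314.84.

£3,315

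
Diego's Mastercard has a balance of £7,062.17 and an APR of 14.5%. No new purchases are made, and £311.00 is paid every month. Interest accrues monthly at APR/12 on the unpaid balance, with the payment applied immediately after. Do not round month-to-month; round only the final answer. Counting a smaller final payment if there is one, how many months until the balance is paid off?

Monthly rate r = 14.5%/12 = 1.20833% = 0.0120833.
Recurrence: B ← B·(1+r) − £311.00.
Month 1: interest £85.33; balance after payment £6,836.50.
Month 2: interest £82.61; balance after payment £6,608.11.
Closed form: n = −ln(1 − rB₀/P)/ln(1+r) = −ln(0.72561)/ln(1.01208) ≈ 26.704, so the balance reaches zero during payment 27.

27 months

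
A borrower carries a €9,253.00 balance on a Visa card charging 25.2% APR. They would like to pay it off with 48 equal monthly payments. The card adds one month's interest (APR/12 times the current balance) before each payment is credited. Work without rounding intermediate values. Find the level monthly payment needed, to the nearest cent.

€307.84

Monthly rate r = 25.2%/12 = 2.1% = 0.021.
Level-payment amortization: P = B₀·r / (1 − (1+r)^(−n)) = 9253.00·0.021 / (1 − 1.021^(−48)).
Denominator 1 − (1+r)^(−48) = 0.631222531.
P = 194.313 / 0.631222531 ≈ 307.84.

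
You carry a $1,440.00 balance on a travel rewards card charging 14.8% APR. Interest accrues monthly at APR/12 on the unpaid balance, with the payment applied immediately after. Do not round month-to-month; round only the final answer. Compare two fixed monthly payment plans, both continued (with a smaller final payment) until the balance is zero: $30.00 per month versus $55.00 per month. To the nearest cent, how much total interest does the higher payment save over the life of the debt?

$444.37

Monthly rate r = 14.8%/12 = 1.23333% = 0.0123333.
At $30.00/mo: n = ⌈−ln(1 − rB₀/P)/ln(1+r)⌉ = 74 payments (last $4.09); total interest = total paid − $1,440.00 = $754.09.
At $55.00/mo: 32 payments (last $44.72); total interest $309.72.
Interest saved = $754.09 − $309.72 = $444.37.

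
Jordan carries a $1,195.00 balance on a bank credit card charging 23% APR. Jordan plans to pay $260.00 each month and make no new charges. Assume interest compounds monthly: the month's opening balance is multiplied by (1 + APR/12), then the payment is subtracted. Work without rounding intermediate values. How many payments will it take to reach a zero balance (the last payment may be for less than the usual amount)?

5 payments

Monthly rate r = 23%/12 = 1.91667% = 0.0191667.
Recurrence: B ← B·(1+r) − $260.00.
Month 1: interest $22.90; balance after payment $957.90.
Month 2: interest $18.36; balance after payment $716.26.
Month 3: interest $13.73; balance after payment $469.99.
Month 4: interest $9.01; balance after payment $219.00.
Month 5: interest $4.20; balance after payment $0.00.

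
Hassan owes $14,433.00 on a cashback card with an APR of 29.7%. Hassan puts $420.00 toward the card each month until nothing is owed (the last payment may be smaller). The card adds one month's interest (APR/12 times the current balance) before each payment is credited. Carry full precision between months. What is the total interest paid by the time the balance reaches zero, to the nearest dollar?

Monthly rate r = 29.7%/12 = 2.475% = 0.02475.
Payoff takes n = ⌈−ln(1 − rB₀/P)/ln(1+r)⌉ = ⌈77.737⌉ = 78 payments; the last is $310.52.
Total paid = 77·$420.00 + $310.52 = $32,650.52.
Total interest = total paid − principal = $32,650.52 − $14,433.00 = $18,217.52.

$18,218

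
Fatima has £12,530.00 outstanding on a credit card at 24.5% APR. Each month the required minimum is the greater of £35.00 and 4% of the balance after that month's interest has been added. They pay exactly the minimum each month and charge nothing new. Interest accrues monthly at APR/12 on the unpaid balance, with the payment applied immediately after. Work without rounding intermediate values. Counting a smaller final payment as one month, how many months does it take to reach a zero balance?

165 months

Monthly rate r = 24.5%/12 = 2.04167% = 0.0204167.
While 4% of the post-interest balance exceeds £35.00, each month B ← (B·(1+r))·(1 − 0.04), i.e. B shrinks by the factor (1+r)·0.96 = 0.9796.
This holds for months 1–131. Entering month 132 the balance is £842.06; 4% of the post-interest balance is now below £35.00, so the flat £35.00 minimum applies from here.
From month 132 a fixed £35.00 at rate r clears £842.06 in 34 more payments. Total: 131 + 34 = 165 months.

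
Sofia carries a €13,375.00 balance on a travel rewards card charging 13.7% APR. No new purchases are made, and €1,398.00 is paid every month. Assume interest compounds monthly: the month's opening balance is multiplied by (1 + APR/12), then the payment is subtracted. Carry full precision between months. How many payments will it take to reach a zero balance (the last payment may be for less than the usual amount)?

11 months

Monthly rate r = 13.7%/12 = 1.14167% = 0.0114167.
Recurrence: B ← B·(1+r) − €1,398.00.
Month 1: interest €152.70; balance after payment €12,129.70.
Month 2: interest €138.48; balance after payment €10,870.18.
Closed form: n = −ln(1 − rB₀/P)/ln(1+r) = −ln(0.89077)/ln(1.01142) ≈ 10.189, so the balance reaches zero during payment 11.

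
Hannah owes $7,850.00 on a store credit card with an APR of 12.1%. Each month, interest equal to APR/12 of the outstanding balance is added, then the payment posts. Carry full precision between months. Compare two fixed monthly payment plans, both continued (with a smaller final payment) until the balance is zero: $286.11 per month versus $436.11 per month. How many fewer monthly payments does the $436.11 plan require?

13 fewer payments

Monthly rate r = 12.1%/12 = 1.00833% = 0.0100833.
At $286.11/mo: n = ⌈−ln(1 − rB₀/P)/ln(1+r)⌉ = 33 payments (last $80.72); total interest = total paid − $7,850.00 = $1,386.24.
At $436.11/mo: 20 payments (last $419.92); total interest $856.01.
Payments saved = 33 − 20 = 13.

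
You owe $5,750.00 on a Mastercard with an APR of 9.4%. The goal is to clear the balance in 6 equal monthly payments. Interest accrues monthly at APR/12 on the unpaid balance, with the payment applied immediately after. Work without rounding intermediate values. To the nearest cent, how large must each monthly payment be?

Monthly rate r = 9.4%/12 = 0.783333% = 0.00783333.
Level-payment amortization: P = B₀·r / (1 − (1+r)^(−n)) = 5750.00·0.00783333 / (1 − 1.00783^(−6)).
Denominator 1 − (1+r)^(−6) = 0.0457378667.
P = 45.0417 / 0.0457378667 ≈ 984.78.

$984.78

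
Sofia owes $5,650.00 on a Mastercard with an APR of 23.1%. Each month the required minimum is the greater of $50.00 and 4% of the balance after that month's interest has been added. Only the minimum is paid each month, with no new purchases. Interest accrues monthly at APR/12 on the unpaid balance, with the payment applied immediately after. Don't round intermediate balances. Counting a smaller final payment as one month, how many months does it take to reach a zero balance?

104 months

Monthly rate r = 23.1%/12 = 1.925% = 0.01925.
While 4% of the post-interest balance exceeds $50.00, each month B ← (B·(1+r))·(1 − 0.04), i.e. B shrinks by the factor (1+r)·0.96 = 0.97848.
This holds for months 1–71. Entering month 72 the balance is $1,205.69; 4% of the post-interest balance is now below $50.00, so the flat $50.00 minimum applies from here.
From month 72 a fixed $50.00 at rate r clears $1,205.69 in 33 more payments. Total: 71 + 33 = 104 months.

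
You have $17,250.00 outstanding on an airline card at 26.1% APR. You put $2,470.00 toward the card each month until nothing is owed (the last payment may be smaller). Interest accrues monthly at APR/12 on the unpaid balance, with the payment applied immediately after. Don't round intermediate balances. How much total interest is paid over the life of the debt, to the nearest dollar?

Monthly rate r = 26.1%/12 = 2.175% = 0.02175.
Payoff takes n = ⌈−ln(1 − rB₀/P)/ln(1+r)⌉ = ⌈7.657⌉ = 8 payments; the last is $1,628.73.
Total paid = 7·$2,470.00 + $1,628.73 = $18,918.73.
Total interest = total paid − principal = $18,918.73 − $17,250.00 = $1,668.73.

$1,669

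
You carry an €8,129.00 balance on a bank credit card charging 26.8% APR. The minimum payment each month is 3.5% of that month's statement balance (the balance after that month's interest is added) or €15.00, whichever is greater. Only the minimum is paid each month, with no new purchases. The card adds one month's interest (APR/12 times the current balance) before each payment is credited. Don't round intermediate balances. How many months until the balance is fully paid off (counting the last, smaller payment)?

264 months

Monthly rate r = 26.8%/12 = 2.23333% = 0.0223333.
While 3.5% of the post-interest balance exceeds €15.00, each month B ← (B·(1+r))·(1 − 0.035), i.e. B shrinks by the factor (1+r)·0.965 = 0.98655.
This holds for months 1–219. Entering month 220 the balance is €419.06; 3.5% of the post-interest balance is now below €15.00, so the flat €15.00 minimum applies from here.
From month 220 a fixed €15.00 at rate r clears €419.06 in 45 more payments. Total: 219 + 45 = 264 months.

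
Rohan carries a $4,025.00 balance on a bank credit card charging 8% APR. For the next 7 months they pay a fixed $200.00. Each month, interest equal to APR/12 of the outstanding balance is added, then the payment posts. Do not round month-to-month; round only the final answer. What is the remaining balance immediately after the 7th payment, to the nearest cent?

Monthly rate r = 8%/12 = 0.666667% = 0.00666667.
Each month: B ← B·(1+r) − $200.00.
Month 1: interest $26.83; balance after payment $3,851.83.
Month 2: interest $25.68; balance after payment $3,677.51.
Month 3: interest $24.52; balance after payment $3,502.03.
Month 4: interest $23.35; balance after payment $3,325.38.
Month 5: interest $22.17; balance after payment $3,147.55.
Month 6: interest $20.98; balance after payment $2,968.53.
Month 7: interest $19.79; balance after payment $2,788.32.

$2,788.32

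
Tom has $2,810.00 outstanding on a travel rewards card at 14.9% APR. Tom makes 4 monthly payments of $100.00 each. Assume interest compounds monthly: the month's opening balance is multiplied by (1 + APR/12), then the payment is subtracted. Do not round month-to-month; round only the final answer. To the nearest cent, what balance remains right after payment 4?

Monthly rate r = 14.9%/12 = 1.24167% = 0.0124167.
Each month: B ← B·(1+r) − $100.00.
Month 1: interest $34.89; balance after payment $2,744.89.
Month 2: interest $34.08; balance after payment $2,678.97.
Month 3: interest $33.26; balance after payment $2,612.24.
Month 4: interest $32.44; balance after payment $2,544.67.

$2,544.67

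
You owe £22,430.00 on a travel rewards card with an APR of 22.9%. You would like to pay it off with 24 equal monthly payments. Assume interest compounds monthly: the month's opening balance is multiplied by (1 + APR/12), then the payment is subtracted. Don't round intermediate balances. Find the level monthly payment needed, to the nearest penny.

£1,173.62

Monthly rate r = 22.9%/12 = 1.90833% = 0.0190833.
Level-payment amortization: P = B₀·r / (1 − (1+r)^(−n)) = 22430.00·0.0190833 / (1 − 1.01908^(−24)).
Denominator 1 − (1+r)^(−24) = 0.364717013.
P = 428.039 / 0.364717013 ≈ 1173.62.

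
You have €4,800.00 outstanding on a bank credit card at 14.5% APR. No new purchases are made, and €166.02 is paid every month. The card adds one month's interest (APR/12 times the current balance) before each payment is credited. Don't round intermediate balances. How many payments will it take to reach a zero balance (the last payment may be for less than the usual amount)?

Monthly rate r = 14.5%/12 = 1.20833% = 0.0120833.
Recurrence: B ← B·(1+r) − €166.02.
Month 1: interest €58.00; balance after payment €4,691.98.
Month 2: interest €56.69; balance after payment €4,582.65.
Closed form: n = −ln(1 − rB₀/P)/ln(1+r) = −ln(0.65064)/ln(1.01208) ≈ 35.783, so the balance reaches zero during payment 36.

36 months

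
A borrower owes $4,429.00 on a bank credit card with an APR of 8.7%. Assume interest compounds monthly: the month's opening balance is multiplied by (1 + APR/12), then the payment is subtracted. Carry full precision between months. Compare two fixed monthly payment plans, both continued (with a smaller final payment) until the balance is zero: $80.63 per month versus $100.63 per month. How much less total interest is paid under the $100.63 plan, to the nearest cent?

$315.21

Monthly rate r = 8.7%/12 = 0.725% = 0.00725.
At $80.63/mo: n = ⌈−ln(1 − rB₀/P)/ln(1+r)⌉ = 71 payments (last $24.96); total interest = total paid − $4,429.00 = $1,240.06.
At $100.63/mo: 54 payments (last $20.46); total interest $924.85.
Interest saved = $1,240.06 − $924.85 = $315.21.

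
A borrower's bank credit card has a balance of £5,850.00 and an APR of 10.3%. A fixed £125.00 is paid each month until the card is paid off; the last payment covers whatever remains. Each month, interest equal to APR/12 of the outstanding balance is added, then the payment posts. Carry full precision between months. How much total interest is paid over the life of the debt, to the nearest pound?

£1,663

Monthly rate r = 10.3%/12 = 0.858333% = 0.00858333.
Payoff takes n = ⌈−ln(1 − rB₀/P)/ln(1+r)⌉ = ⌈60.101⌉ = 61 payments; the last is £12.64.
Total paid = 60·£125.00 + £12.64 = £7,512.64.
Total interest = total paid − principal = £7,512.64 − £5,850.00 = £1,662.64.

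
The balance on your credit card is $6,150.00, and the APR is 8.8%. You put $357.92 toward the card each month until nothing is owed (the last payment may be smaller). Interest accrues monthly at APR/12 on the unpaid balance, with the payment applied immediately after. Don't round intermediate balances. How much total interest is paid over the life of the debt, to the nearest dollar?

$448

Monthly rate r = 8.8%/12 = 0.733333% = 0.00733333.
Payoff takes n = ⌈−ln(1 − rB₀/P)/ln(1+r)⌉ = ⌈18.433⌉ = 19 payments; the last is $155.27.
Total paid = 18·$357.92 + $155.27 = $6,597.83.
Total interest = total paid − principal = $6,597.83 − $6,150.00 = $447.83.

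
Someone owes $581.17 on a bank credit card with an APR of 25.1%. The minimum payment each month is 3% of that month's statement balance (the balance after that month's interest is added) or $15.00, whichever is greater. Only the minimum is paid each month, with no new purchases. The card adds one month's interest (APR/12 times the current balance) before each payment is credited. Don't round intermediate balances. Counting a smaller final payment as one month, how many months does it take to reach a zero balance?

Monthly rate r = 25.1%/12 = 2.09167% = 0.0209167.
While 3% of the post-interest balance exceeds $15.00, each month B ← (B·(1+r))·(1 − 0.03), i.e. B shrinks by the factor (1+r)·0.97 = 0.99029.
This holds for months 1–18. Entering month 19 the balance is $487.55; 3% of the post-interest balance is now below $15.00, so the flat $15.00 minimum applies from here.
From month 19 a fixed $15.00 at rate r clears $487.55 in 56 more payments. Total: 18 + 56 = 74 months.

74 months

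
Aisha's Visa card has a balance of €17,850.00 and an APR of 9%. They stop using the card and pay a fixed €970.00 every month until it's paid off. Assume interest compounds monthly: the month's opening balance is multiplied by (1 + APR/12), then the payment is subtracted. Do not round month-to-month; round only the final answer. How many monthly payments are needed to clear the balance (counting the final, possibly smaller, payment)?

Monthly rate r = 9%/12 = 0.75% = 0.0075.
Recurrence: B ← B·(1+r) − €970.00.
Month 1: interest €133.88; balance after payment €17,013.88.
Month 2: interest €127.60; balance after payment €16,171.48.
Closed form: n = −ln(1 − rB₀/P)/ln(1+r) = −ln(0.86198)/ln(1.0075) ≈ 19.877, so the balance reaches zero during payment 20.

20 months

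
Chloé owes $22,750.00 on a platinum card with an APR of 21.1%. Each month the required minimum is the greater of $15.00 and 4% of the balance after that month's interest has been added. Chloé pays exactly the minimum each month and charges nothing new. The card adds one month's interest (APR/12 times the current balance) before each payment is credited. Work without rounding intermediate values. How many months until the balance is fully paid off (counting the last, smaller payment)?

209 months

Monthly rate r = 21.1%/12 = 1.75833% = 0.0175833.
While 4% of the post-interest balance exceeds $15.00, each month B ← (B·(1+r))·(1 − 0.04), i.e. B shrinks by the factor (1+r)·0.96 = 0.97688.
This holds for months 1–177. Entering month 178 the balance is $362.14; 4% of the post-interest balance is now below $15.00, so the flat $15.00 minimum applies from here.
From month 178 a fixed $15.00 at rate r clears $362.14 in 32 more payments. Total: 177 + 32 = 209 months.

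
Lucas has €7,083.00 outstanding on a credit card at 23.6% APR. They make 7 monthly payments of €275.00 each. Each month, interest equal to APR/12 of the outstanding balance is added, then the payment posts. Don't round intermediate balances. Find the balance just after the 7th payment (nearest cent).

Monthly rate r = 23.6%/12 = 1.96667% = 0.0196667.
Each month: B ← B·(1+r) − €275.00.
Month 1: interest €139.30; balance after payment €6,947.30.
Month 2: interest €136.63; balance after payment €6,808.93.
Month 3: interest €133.91; balance after payment €6,667.84.
Month 4: interest €131.13; balance after payment €6,523.97.
Month 5: interest €128.30; balance after payment €6,377.28.
Month 6: interest €125.42; balance after payment €6,227.70.
Month 7: interest €122.48; balance after payment €6,075.17.

€6,075.17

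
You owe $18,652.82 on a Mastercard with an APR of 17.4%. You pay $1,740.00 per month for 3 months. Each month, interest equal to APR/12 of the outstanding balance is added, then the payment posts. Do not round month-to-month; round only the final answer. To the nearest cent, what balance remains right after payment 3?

$14,179.98

Monthly rate r = 17.4%/12 = 1.45% = 0.0145.
Each month: B ← B·(1+r) − $1,740.00.
Month 1: interest $270.47; balance after payment $17,183.29.
Month 2: interest $249.16; balance after payment $15,692.44.
Month 3: interest $227.54; balance after payment $14,179.98.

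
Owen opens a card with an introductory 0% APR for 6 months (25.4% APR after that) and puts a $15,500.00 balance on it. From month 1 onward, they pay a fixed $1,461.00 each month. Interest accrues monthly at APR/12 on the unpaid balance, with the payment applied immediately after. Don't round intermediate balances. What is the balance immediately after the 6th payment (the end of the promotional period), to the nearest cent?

Promo months 1–6 at r₀ = 0%/12 = 0; months 7+ at r₁ = 25.4%/12 = 0.0211667.
After month 6 (no interest yet): B = $15,500.00 − 6·$1,461.00 = $6,734.00.

$6,734.00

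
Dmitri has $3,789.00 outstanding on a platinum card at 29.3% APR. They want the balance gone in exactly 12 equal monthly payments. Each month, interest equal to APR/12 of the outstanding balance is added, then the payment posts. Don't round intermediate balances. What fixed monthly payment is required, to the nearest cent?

Monthly rate r = 29.3%/12 = 2.44167% = 0.0244167.
Level-payment amortization: P = B₀·r / (1 − (1+r)^(−n)) = 3789.00·0.0244167 / (1 − 1.02442^(−12)).
Denominator 1 − (1+r)^(−12) = 0.251347338.
P = 92.5147 / 0.251347338 ≈ 368.08.

$368.08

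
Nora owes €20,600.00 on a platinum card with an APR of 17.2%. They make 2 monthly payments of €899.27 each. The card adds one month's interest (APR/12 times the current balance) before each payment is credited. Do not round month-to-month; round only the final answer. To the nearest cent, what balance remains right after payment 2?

Monthly rate r = 17.2%/12 = 1.43333% = 0.0143333.
Each month: B ← B·(1+r) − €899.27.
Month 1: interest €295.27; balance after payment €19,996.00.
Month 2: interest €286.61; balance after payment €19,383.34.

€19,383.34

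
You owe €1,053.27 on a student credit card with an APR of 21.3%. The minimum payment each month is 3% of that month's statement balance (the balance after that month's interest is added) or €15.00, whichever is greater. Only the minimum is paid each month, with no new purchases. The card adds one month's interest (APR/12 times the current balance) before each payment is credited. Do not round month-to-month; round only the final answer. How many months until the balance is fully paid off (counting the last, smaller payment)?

Monthly rate r = 21.3%/12 = 1.775% = 0.01775.
While 3% of the post-interest balance exceeds €15.00, each month B ← (B·(1+r))·(1 − 0.03), i.e. B shrinks by the factor (1+r)·0.97 = 0.98722.
This holds for months 1–60. Entering month 61 the balance is €486.76; 3% of the post-interest balance is now below €15.00, so the flat €15.00 minimum applies from here.
From month 61 a fixed €15.00 at rate r clears €486.76 in 49 more payments. Total: 60 + 49 = 109 months.

109 months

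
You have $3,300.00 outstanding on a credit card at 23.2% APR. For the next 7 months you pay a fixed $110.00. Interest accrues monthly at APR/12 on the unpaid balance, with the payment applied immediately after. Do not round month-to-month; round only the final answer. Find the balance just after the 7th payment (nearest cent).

$2,957.23

Monthly rate r = 23.2%/12 = 1.93333% = 0.0193333.
Each month: B ← B·(1+r) − $110.00.
Month 1: interest $63.80; balance after payment $3,253.80.
Month 2: interest $62.91; balance after payment $3,206.71.
Month 3: interest $62.00; balance after payment $3,158.70.
Month 4: interest $61.07; balance after payment $3,109.77.
Month 5: interest $60.12; balance after payment $3,059.89.
Month 6: interest $59.16; balance after payment $3,009.05.
Month 7: interest $58.17; balance after payment $2,957.23.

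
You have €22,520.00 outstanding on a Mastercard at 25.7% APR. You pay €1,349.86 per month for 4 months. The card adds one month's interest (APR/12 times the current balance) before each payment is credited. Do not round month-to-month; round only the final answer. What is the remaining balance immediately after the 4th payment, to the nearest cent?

Monthly rate r = 25.7%/12 = 2.14167% = 0.0214167.
Each month: B ← B·(1+r) − €1,349.86.
Month 1: interest €482.30; balance after payment €21,652.44.
Month 2: interest €463.72; balance after payment €20,766.31.
Month 3: interest €444.75; balance after payment €19,861.19.
Month 4: interest €425.36; balance after payment €18,936.69.

€18,936.69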